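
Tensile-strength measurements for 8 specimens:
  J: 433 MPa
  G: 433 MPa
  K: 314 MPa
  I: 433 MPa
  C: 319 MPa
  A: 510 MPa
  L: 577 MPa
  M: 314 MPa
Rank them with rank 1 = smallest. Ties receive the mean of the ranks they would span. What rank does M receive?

Sorted (ascending): 314, 314, 319, 433, 433, 433, 510, 577
The 2 values of 314 occupy positions 1–2 → average rank (1+2)/2 = 1.5.
The 3 values of 433 occupy positions 4–6 → average rank 5.
M has value 314 MPa → rank 1.5.

1.5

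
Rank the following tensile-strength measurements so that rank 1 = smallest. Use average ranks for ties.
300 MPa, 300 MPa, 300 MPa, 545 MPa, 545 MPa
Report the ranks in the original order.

2, 2, 2, 4.5, 4.5

Sorted (ascending): 300, 300, 300, 545, 545
The 3 values of 300 occupy positions 1–3 → average rank 2.
The 2 values of 545 occupy positions 4–5 → average rank (4+5)/2 = 4.5.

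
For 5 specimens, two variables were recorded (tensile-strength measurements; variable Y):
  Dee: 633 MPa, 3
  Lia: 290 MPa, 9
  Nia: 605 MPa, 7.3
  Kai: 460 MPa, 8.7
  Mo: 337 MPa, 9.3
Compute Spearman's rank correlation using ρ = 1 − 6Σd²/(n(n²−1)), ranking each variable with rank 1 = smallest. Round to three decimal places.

Ranks of variable 1: 5, 1, 4, 3, 2
Ranks of variable 2: 1, 4, 2, 3, 5
d = r₁ − r₂: 4, -3, 2, 0, -3
d²: 16, 9, 4, 0, 9; Σd² = 38
ρ = 1 − 6·38/(5·24) = 1 − 228/120 = -0.900

-0.900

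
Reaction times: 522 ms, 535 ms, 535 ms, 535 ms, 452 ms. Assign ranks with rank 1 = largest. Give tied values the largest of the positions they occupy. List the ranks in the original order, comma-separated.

Sorted (descending): 535, 535, 535, 522, 452
The 3 values of 535 occupy positions 1–3 → each gets rank 3.

4, 3, 3, 3, 5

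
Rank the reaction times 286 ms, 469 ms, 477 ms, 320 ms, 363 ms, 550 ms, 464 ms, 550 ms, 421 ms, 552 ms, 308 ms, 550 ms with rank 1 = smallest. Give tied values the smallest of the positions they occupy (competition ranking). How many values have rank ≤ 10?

11

Sorted (ascending): 286, 308, 320, 363, 421, 464, 469, 477, 550, 550, 550, 552
The 3 values of 550 occupy positions 9–11 → each gets rank 9.
Ranks ≤ 10: {1, 2, 3, 4, 5, 6, 7, 8, 9, 9, 9} → 11 values.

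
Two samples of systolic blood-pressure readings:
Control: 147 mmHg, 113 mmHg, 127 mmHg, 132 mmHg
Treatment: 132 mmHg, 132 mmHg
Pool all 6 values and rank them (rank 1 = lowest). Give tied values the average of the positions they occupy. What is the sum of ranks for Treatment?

8

Sorted (ascending): 113, 127, 132, 132, 132, 147
The 3 values of 132 occupy positions 3–5 → average rank 4.
Treatment values → pooled ranks: 132→4, 132→4
Rank sum = 4 + 4 = 8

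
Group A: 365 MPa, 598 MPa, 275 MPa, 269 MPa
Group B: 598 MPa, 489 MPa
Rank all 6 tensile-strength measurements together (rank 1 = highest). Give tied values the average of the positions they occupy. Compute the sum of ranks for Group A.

16.5

Sorted (descending): 598, 598, 489, 365, 275, 269
The 2 values of 598 occupy positions 1–2 → average rank (1+2)/2 = 1.5.
Group A values → pooled ranks: 365→4, 598→1.5, 275→5, 269→6
Rank sum = 4 + 1.5 + 5 + 6 = 16.5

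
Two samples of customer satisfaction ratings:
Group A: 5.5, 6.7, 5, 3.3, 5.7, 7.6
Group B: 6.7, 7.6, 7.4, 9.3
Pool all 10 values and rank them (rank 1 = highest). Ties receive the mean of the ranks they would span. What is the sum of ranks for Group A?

42

Sorted (descending): 9.3, 7.6, 7.6, 7.4, 6.7, 6.7, 5.7, 5.5, 5, 3.3
The 2 values of 7.6 occupy positions 2–3 → average rank (2+3)/2 = 2.5.
The 2 values of 6.7 occupy positions 5–6 → average rank (5+6)/2 = 5.5.
Group A values → pooled ranks: 5.5→8, 6.7→5.5, 5→9, 3.3→10, 5.7→7, 7.6→2.5
Rank sum = 8 + 5.5 + 9 + 10 + 7 + 2.5 = 42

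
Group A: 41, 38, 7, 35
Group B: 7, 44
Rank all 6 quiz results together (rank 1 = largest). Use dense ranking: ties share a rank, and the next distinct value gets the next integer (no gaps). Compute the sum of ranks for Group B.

Sorted (descending): 44, 41, 38, 35, 7, 7
The 2 values of 7 share dense rank 5.
Remaining distinct values take the next consecutive integers.
Group B values → pooled ranks: 7→5, 44→1
Rank sum = 5 + 1 = 6

6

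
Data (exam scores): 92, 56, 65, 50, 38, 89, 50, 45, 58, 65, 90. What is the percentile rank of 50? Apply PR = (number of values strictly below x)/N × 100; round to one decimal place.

N = 11.
Strictly below 50: 2. Equal to 50: 2.
PR = 2/11 × 100 = 18.2

18.2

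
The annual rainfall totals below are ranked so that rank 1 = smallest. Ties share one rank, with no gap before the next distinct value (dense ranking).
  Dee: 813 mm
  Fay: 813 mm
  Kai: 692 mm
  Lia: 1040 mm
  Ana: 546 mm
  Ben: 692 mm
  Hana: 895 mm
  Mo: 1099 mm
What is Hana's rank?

4

Sorted (ascending): 546, 692, 692, 813, 813, 895, 1040, 1099
The 2 values of 692 share dense rank 2.
The 2 values of 813 share dense rank 3.
Remaining distinct values take the next consecutive integers.
Hana has value 895 mm → rank 4.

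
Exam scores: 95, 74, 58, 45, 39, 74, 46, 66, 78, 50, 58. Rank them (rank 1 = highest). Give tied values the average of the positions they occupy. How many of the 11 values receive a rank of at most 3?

Sorted (descending): 95, 78, 74, 74, 66, 58, 58, 50, 46, 45, 39
The 2 values of 74 occupy positions 3–4 → average rank (3+4)/2 = 3.5.
The 2 values of 58 occupy positions 6–7 → average rank (6+7)/2 = 6.5.
Ranks ≤ 3: {1, 2} → 2 values.

2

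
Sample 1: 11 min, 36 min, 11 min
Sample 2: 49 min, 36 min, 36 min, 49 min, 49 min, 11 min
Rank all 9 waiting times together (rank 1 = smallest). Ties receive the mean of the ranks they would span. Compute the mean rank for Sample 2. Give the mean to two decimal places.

Sorted (ascending): 11, 11, 11, 36, 36, 36, 49, 49, 49
The 3 values of 11 occupy positions 1–3 → average rank 2.
The 3 values of 36 occupy positions 4–6 → average rank 5.
The 3 values of 49 occupy positions 7–9 → average rank 8.
Sample 2 values → pooled ranks: 49→8, 36→5, 36→5, 49→8, 49→8, 11→2
Mean rank = (8 + 5 + 5 + 8 + 8 + 2) / 6 = 6.00

6.00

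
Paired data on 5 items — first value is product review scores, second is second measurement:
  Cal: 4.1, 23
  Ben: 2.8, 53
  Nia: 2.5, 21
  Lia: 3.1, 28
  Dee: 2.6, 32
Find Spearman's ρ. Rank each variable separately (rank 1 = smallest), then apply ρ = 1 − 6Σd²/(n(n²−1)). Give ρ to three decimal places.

Ranks of variable 1: 5, 3, 1, 4, 2
Ranks of variable 2: 2, 5, 1, 3, 4
d = r₁ − r₂: 3, -2, 0, 1, -2
d²: 9, 4, 0, 1, 4; Σd² = 18
ρ = 1 − 6·18/(5·24) = 1 − 108/120 = 0.100

0.100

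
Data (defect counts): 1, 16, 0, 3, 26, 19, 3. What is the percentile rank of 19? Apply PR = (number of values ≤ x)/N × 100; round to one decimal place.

85.7

N = 7.
Strictly below 19: 5. Equal to 19: 1.
PR = 6/7 × 100 = 85.7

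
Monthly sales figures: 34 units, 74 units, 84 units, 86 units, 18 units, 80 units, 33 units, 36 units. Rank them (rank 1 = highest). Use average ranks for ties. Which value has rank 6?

34

Sorted (descending): 86, 84, 80, 74, 36, 34, 33, 18
No ties — each value takes its position as its rank.
Rank 6 → value 34.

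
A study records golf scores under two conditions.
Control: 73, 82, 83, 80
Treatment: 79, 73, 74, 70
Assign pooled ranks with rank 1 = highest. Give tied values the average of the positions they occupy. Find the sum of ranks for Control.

12.5

Sorted (descending): 83, 82, 80, 79, 74, 73, 73, 70
The 2 values of 73 occupy positions 6–7 → average rank (6+7)/2 = 6.5.
Control values → pooled ranks: 73→6.5, 82→2, 83→1, 80→3
Rank sum = 6.5 + 2 + 1 + 3 = 12.5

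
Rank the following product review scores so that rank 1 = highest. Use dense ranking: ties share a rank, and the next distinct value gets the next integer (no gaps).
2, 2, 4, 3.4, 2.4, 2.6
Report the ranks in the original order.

Sorted (descending): 4, 3.4, 2.6, 2.4, 2, 2
The 2 values of 2 share dense rank 5.
Remaining distinct values take the next consecutive integers.

5, 5, 1, 2, 4, 3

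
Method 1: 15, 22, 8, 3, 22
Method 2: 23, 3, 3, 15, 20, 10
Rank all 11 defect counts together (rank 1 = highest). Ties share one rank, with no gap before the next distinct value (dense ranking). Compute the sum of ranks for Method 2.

27

Sorted (descending): 23, 22, 22, 20, 15, 15, 10, 8, 3, 3, 3
The 2 values of 22 share dense rank 2.
The 2 values of 15 share dense rank 4.
The 3 values of 3 share dense rank 7.
Remaining distinct values take the next consecutive integers.
Method 2 values → pooled ranks: 23→1, 3→7, 3→7, 15→4, 20→3, 10→5
Rank sum = 1 + 7 + 7 + 4 + 3 + 5 = 27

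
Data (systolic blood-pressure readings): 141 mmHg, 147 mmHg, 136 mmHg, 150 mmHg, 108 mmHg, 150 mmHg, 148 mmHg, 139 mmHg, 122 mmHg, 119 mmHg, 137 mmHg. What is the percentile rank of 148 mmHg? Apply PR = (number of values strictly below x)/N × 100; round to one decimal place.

72.7

N = 11.
Strictly below 148: 8. Equal to 148: 1.
PR = 8/11 × 100 = 72.7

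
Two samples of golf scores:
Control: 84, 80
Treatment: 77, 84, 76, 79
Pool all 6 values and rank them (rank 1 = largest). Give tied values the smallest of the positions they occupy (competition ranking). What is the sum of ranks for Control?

4

Sorted (descending): 84, 84, 80, 79, 77, 76
The 2 values of 84 occupy positions 1–2 → each gets rank 1.
Control values → pooled ranks: 84→1, 80→3
Rank sum = 1 + 3 = 4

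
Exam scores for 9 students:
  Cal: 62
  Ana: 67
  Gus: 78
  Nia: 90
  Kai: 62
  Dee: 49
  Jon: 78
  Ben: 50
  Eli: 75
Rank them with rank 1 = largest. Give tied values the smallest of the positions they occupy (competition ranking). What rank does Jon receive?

Sorted (descending): 90, 78, 78, 75, 67, 62, 62, 50, 49
The 2 values of 78 occupy positions 2–3 → each gets rank 2.
The 2 values of 62 occupy positions 6–7 → each gets rank 6.
Jon has value 78 → rank 2.

2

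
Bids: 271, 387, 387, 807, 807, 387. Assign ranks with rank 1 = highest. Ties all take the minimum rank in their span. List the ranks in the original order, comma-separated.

Sorted (descending): 807, 807, 387, 387, 387, 271
The 2 values of 807 occupy positions 1–2 → each gets rank 1.
The 3 values of 387 occupy positions 3–5 → each gets rank 3.

6, 3, 3, 1, 1, 3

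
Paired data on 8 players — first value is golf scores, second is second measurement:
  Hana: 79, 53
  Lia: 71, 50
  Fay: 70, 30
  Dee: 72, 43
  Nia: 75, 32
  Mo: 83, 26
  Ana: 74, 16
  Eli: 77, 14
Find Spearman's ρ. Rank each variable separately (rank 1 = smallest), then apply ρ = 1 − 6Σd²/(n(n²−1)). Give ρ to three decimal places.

-0.167

Ranks of variable 1: 7, 2, 1, 3, 5, 8, 4, 6
Ranks of variable 2: 8, 7, 4, 6, 5, 3, 2, 1
d = r₁ − r₂: -1, -5, -3, -3, 0, 5, 2, 5
d²: 1, 25, 9, 9, 0, 25, 4, 25; Σd² = 98
ρ = 1 − 6·98/(8·63) = 1 − 588/504 = -0.167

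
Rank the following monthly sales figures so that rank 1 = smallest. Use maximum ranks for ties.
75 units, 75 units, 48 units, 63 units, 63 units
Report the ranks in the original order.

5, 5, 1, 3, 3

Sorted (ascending): 48, 63, 63, 75, 75
The 2 values of 63 occupy positions 2–3 → each gets rank 3.
The 2 values of 75 occupy positions 4–5 → each gets rank 5.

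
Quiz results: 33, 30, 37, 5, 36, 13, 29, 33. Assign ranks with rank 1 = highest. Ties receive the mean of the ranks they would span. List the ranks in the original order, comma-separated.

Sorted (descending): 37, 36, 33, 33, 30, 29, 13, 5
The 2 values of 33 occupy positions 3–4 → average rank (3+4)/2 = 3.5.

3.5, 5, 1, 8, 2, 7, 6, 3.5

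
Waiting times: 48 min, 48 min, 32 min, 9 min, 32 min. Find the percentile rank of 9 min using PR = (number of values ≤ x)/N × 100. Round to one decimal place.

N = 5.
Strictly below 9: 0. Equal to 9: 1.
PR = 1/5 × 100 = 20.0

20.0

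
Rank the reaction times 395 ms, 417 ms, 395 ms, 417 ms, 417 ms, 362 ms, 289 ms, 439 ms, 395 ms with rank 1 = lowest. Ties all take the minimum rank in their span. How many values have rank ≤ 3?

Sorted (ascending): 289, 362, 395, 395, 395, 417, 417, 417, 439
The 3 values of 395 occupy positions 3–5 → each gets rank 3.
The 3 values of 417 occupy positions 6–8 → each gets rank 6.
Ranks ≤ 3: {1, 2, 3, 3, 3} → 5 values.

5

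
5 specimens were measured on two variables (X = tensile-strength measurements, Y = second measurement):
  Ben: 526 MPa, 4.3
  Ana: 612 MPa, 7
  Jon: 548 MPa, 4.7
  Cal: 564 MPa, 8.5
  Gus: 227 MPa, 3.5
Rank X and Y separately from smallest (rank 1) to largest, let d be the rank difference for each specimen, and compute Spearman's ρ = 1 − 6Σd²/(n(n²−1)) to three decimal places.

0.900

Ranks of variable 1: 2, 5, 3, 4, 1
Ranks of variable 2: 2, 4, 3, 5, 1
d = r₁ − r₂: 0, 1, 0, -1, 0
d²: 0, 1, 0, 1, 0; Σd² = 2
ρ = 1 − 6·2/(5·24) = 1 − 12/120 = 0.900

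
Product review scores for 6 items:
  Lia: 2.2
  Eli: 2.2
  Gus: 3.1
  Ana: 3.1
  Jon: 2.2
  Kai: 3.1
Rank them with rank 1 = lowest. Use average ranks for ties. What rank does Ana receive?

Sorted (ascending): 2.2, 2.2, 2.2, 3.1, 3.1, 3.1
The 3 values of 2.2 occupy positions 1–3 → average rank 2.
The 3 values of 3.1 occupy positions 4–6 → average rank 5.
Ana has value 3.1 → rank 5.

5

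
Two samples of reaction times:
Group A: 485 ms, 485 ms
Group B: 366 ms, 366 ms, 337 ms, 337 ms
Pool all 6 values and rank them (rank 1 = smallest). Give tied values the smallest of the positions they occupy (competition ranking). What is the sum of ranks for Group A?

Sorted (ascending): 337, 337, 366, 366, 485, 485
The 2 values of 337 occupy positions 1–2 → each gets rank 1.
The 2 values of 366 occupy positions 3–4 → each gets rank 3.
The 2 values of 485 occupy positions 5–6 → each gets rank 5.
Group A values → pooled ranks: 485→5, 485→5
Rank sum = 5 + 5 = 10

10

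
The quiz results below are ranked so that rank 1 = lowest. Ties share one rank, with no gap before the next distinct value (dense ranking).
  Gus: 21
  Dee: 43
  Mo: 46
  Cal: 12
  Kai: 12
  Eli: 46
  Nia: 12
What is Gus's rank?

2

Sorted (ascending): 12, 12, 12, 21, 43, 46, 46
The 3 values of 12 share dense rank 1.
The 2 values of 46 share dense rank 4.
Remaining distinct values take the next consecutive integers.
Gus has value 21 → rank 2.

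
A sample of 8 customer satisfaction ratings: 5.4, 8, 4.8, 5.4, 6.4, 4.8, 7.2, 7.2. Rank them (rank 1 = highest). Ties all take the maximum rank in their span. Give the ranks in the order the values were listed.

6, 1, 8, 6, 4, 8, 3, 3

Sorted (descending): 8, 7.2, 7.2, 6.4, 5.4, 5.4, 4.8, 4.8
The 2 values of 7.2 occupy positions 2–3 → each gets rank 3.
The 2 values of 5.4 occupy positions 5–6 → each gets rank 6.
The 2 values of 4.8 occupy positions 7–8 → each gets rank 8.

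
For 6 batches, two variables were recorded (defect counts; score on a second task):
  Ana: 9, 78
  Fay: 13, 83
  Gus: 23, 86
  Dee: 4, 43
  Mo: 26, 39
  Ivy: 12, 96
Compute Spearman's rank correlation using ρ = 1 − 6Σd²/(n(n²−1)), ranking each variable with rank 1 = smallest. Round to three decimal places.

Ranks of variable 1: 2, 4, 5, 1, 6, 3
Ranks of variable 2: 3, 4, 5, 2, 1, 6
d = r₁ − r₂: -1, 0, 0, -1, 5, -3
d²: 1, 0, 0, 1, 25, 9; Σd² = 36
ρ = 1 − 6·36/(6·35) = 1 − 216/210 = -0.029

-0.029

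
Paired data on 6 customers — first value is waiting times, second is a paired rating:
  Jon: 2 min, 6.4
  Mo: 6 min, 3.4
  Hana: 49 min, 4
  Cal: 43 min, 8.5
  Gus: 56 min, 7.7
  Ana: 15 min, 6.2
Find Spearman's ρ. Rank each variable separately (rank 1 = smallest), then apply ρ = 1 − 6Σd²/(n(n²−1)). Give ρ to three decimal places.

Ranks of variable 1: 1, 2, 5, 4, 6, 3
Ranks of variable 2: 4, 1, 2, 6, 5, 3
d = r₁ − r₂: -3, 1, 3, -2, 1, 0
d²: 9, 1, 9, 4, 1, 0; Σd² = 24
ρ = 1 − 6·24/(6·35) = 1 − 144/210 = 0.314

0.314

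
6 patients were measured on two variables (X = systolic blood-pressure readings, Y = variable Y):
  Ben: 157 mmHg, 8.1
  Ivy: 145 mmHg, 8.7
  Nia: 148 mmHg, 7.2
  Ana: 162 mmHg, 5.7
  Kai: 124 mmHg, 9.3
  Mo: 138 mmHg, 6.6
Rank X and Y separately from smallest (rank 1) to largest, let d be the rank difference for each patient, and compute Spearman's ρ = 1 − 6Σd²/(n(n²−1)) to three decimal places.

Ranks of variable 1: 5, 3, 4, 6, 1, 2
Ranks of variable 2: 4, 5, 3, 1, 6, 2
d = r₁ − r₂: 1, -2, 1, 5, -5, 0
d²: 1, 4, 1, 25, 25, 0; Σd² = 56
ρ = 1 − 6·56/(6·35) = 1 − 336/210 = -0.600

-0.600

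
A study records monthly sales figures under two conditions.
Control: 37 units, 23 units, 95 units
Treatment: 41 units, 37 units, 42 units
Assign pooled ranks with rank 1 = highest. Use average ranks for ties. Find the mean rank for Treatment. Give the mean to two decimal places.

3.17

Sorted (descending): 95, 42, 41, 37, 37, 23
The 2 values of 37 occupy positions 4–5 → average rank (4+5)/2 = 4.5.
Treatment values → pooled ranks: 41→3, 37→4.5, 42→2
Mean rank = (3 + 4.5 + 2) / 3 = 3.17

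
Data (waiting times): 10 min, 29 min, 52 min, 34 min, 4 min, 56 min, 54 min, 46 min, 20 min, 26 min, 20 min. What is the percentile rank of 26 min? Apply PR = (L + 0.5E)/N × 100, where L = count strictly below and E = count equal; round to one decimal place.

N = 11.
Strictly below 26: 4. Equal to 26: 1.
PR = (4 + 0.5·1)/11 × 100 = 40.9

40.9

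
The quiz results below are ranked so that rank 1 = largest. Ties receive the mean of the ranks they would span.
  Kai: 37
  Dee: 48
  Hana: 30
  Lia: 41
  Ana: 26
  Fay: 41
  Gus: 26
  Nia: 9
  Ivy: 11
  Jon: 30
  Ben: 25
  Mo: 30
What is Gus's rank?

Sorted (descending): 48, 41, 41, 37, 30, 30, 30, 26, 26, 25, 11, 9
The 2 values of 41 occupy positions 2–3 → average rank (2+3)/2 = 2.5.
The 3 values of 30 occupy positions 5–7 → average rank 6.
The 2 values of 26 occupy positions 8–9 → average rank (8+9)/2 = 8.5.
Gus has value 26 → rank 8.5.

8.5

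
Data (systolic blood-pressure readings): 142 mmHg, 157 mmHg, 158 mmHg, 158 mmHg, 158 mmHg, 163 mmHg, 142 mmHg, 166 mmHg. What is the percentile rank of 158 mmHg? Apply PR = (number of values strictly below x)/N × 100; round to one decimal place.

N = 8.
Strictly below 158: 3. Equal to 158: 3.
PR = 3/8 × 100 = 37.5

37.5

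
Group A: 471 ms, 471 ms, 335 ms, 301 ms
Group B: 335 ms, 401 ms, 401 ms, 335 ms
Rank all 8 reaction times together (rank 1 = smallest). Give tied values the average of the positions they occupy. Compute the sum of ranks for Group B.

Sorted (ascending): 301, 335, 335, 335, 401, 401, 471, 471
The 3 values of 335 occupy positions 2–4 → average rank 3.
The 2 values of 401 occupy positions 5–6 → average rank (5+6)/2 = 5.5.
The 2 values of 471 occupy positions 7–8 → average rank (7+8)/2 = 7.5.
Group B values → pooled ranks: 335→3, 401→5.5, 401→5.5, 335→3
Rank sum = 3 + 5.5 + 5.5 + 3 = 17

17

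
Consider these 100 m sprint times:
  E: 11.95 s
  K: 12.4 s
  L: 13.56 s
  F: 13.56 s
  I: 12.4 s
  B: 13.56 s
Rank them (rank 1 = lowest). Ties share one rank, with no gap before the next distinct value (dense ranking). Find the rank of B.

Sorted (ascending): 11.95, 12.4, 12.4, 13.56, 13.56, 13.56
The 2 values of 12.4 share dense rank 2.
The 3 values of 13.56 share dense rank 3.
Remaining distinct values take the next consecutive integers.
B has value 13.56 s → rank 3.

3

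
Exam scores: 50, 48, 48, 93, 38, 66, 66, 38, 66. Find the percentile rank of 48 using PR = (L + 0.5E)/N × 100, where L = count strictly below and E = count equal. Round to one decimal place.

N = 9.
Strictly below 48: 2. Equal to 48: 2.
PR = (2 + 0.5·2)/9 × 100 = 33.3

33.3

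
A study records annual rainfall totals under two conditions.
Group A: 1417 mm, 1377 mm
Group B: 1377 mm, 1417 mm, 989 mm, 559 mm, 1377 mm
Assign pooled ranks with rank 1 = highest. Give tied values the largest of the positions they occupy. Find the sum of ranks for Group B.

25

Sorted (descending): 1417, 1417, 1377, 1377, 1377, 989, 559
The 2 values of 1417 occupy positions 1–2 → each gets rank 2.
The 3 values of 1377 occupy positions 3–5 → each gets rank 5.
Group B values → pooled ranks: 1377→5, 1417→2, 989→6, 559→7, 1377→5
Rank sum = 5 + 2 + 6 + 7 + 5 = 25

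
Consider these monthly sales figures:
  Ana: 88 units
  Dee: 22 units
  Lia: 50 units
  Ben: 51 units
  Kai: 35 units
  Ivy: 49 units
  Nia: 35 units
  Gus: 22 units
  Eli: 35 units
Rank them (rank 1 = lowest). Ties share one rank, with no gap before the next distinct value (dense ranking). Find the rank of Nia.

Sorted (ascending): 22, 22, 35, 35, 35, 49, 50, 51, 88
The 2 values of 22 share dense rank 1.
The 3 values of 35 share dense rank 2.
Remaining distinct values take the next consecutive integers.
Nia has value 35 units → rank 2.

2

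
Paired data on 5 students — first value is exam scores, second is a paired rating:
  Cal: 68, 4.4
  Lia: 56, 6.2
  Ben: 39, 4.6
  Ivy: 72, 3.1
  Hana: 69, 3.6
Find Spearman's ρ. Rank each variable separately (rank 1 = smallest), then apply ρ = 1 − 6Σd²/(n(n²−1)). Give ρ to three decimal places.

-0.900

Ranks of variable 1: 3, 2, 1, 5, 4
Ranks of variable 2: 3, 5, 4, 1, 2
d = r₁ − r₂: 0, -3, -3, 4, 2
d²: 0, 9, 9, 16, 4; Σd² = 38
ρ = 1 − 6·38/(5·24) = 1 − 228/120 = -0.900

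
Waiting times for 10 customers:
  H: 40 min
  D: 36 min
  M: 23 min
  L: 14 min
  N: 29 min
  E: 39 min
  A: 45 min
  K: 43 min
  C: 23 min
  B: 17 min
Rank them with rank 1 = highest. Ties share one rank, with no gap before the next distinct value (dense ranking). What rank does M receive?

7

Sorted (descending): 45, 43, 40, 39, 36, 29, 23, 23, 17, 14
The 2 values of 23 share dense rank 7.
Remaining distinct values take the next consecutive integers.
M has value 23 min → rank 7.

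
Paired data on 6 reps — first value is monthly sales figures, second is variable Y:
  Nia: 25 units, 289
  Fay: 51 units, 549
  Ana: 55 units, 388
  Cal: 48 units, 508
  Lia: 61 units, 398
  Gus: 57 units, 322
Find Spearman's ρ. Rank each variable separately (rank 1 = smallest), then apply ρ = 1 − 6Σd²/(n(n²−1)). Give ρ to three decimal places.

Ranks of variable 1: 1, 3, 4, 2, 6, 5
Ranks of variable 2: 1, 6, 3, 5, 4, 2
d = r₁ − r₂: 0, -3, 1, -3, 2, 3
d²: 0, 9, 1, 9, 4, 9; Σd² = 32
ρ = 1 − 6·32/(6·35) = 1 − 192/210 = 0.086

0.086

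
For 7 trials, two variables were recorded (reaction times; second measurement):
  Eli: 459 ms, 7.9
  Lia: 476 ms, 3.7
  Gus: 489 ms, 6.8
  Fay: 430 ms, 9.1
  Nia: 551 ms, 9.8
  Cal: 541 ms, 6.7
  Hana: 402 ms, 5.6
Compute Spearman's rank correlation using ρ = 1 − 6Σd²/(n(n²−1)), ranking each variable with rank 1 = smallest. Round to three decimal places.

0.286

Ranks of variable 1: 3, 4, 5, 2, 7, 6, 1
Ranks of variable 2: 5, 1, 4, 6, 7, 3, 2
d = r₁ − r₂: -2, 3, 1, -4, 0, 3, -1
d²: 4, 9, 1, 16, 0, 9, 1; Σd² = 40
ρ = 1 − 6·40/(7·48) = 1 − 240/336 = 0.286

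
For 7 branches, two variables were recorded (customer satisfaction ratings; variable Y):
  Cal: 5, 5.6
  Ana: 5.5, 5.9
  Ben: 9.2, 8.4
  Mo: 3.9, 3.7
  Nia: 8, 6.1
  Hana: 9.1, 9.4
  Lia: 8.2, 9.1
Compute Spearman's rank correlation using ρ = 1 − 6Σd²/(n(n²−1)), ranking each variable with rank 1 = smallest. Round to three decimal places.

0.893

Ranks of variable 1: 2, 3, 7, 1, 4, 6, 5
Ranks of variable 2: 2, 3, 5, 1, 4, 7, 6
d = r₁ − r₂: 0, 0, 2, 0, 0, -1, -1
d²: 0, 0, 4, 0, 0, 1, 1; Σd² = 6
ρ = 1 − 6·6/(7·48) = 1 − 36/336 = 0.893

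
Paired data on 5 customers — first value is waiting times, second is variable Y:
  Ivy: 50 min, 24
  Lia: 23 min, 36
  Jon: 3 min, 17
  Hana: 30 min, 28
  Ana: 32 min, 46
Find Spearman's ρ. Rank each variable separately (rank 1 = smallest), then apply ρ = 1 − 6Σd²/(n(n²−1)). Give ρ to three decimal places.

0.300

Ranks of variable 1: 5, 2, 1, 3, 4
Ranks of variable 2: 2, 4, 1, 3, 5
d = r₁ − r₂: 3, -2, 0, 0, -1
d²: 9, 4, 0, 0, 1; Σd² = 14
ρ = 1 − 6·14/(5·24) = 1 − 84/120 = 0.300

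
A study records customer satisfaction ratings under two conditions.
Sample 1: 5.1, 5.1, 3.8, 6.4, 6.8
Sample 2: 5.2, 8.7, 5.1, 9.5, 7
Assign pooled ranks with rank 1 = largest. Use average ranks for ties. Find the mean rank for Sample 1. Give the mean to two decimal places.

7.00

Sorted (descending): 9.5, 8.7, 7, 6.8, 6.4, 5.2, 5.1, 5.1, 5.1, 3.8
The 3 values of 5.1 occupy positions 7–9 → average rank 8.
Sample 1 values → pooled ranks: 5.1→8, 5.1→8, 3.8→10, 6.4→5, 6.8→4
Mean rank = (8 + 8 + 10 + 5 + 4) / 5 = 7.00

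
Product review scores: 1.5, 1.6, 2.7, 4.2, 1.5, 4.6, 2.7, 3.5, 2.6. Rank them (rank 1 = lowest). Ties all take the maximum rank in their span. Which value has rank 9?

Sorted (ascending): 1.5, 1.5, 1.6, 2.6, 2.7, 2.7, 3.5, 4.2, 4.6
The 2 values of 1.5 occupy positions 1–2 → each gets rank 2.
The 2 values of 2.7 occupy positions 5–6 → each gets rank 6.
Rank 9 → value 4.6.

4.6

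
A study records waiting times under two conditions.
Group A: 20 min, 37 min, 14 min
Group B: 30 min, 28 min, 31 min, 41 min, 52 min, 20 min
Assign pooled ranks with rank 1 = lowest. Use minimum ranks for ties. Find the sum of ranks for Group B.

34

Sorted (ascending): 14, 20, 20, 28, 30, 31, 37, 41, 52
The 2 values of 20 occupy positions 2–3 → each gets rank 2.
Group B values → pooled ranks: 30→5, 28→4, 31→6, 41→8, 52→9, 20→2
Rank sum = 5 + 4 + 6 + 8 + 9 + 2 = 34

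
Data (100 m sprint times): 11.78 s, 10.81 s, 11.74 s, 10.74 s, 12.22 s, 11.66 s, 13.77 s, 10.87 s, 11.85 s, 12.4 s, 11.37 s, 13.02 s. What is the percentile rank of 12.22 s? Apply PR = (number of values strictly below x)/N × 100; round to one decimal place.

N = 12.
Strictly below 12.22: 8. Equal to 12.22: 1.
PR = 8/12 × 100 = 66.7

66.7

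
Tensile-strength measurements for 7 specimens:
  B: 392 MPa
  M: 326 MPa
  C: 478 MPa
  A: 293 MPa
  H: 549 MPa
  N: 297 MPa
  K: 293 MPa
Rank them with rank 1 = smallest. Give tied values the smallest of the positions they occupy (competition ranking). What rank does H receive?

7

Sorted (ascending): 293, 293, 297, 326, 392, 478, 549
The 2 values of 293 occupy positions 1–2 → each gets rank 1.
H has value 549 MPa → rank 7.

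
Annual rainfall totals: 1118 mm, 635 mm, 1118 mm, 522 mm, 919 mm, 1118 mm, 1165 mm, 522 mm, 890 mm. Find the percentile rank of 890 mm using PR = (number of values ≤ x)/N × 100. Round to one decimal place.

44.4

N = 9.
Strictly below 890: 3. Equal to 890: 1.
PR = 4/9 × 100 = 44.4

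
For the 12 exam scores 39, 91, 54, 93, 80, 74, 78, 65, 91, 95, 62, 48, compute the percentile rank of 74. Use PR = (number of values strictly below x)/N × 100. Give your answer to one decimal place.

41.7

N = 12.
Strictly below 74: 5. Equal to 74: 1.
PR = 5/12 × 100 = 41.7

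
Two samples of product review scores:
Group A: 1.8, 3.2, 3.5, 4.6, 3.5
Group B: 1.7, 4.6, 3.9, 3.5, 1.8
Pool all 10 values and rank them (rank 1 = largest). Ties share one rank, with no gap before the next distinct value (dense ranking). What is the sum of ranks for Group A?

Sorted (descending): 4.6, 4.6, 3.9, 3.5, 3.5, 3.5, 3.2, 1.8, 1.8, 1.7
The 2 values of 4.6 share dense rank 1.
The 3 values of 3.5 share dense rank 3.
The 2 values of 1.8 share dense rank 5.
Remaining distinct values take the next consecutive integers.
Group A values → pooled ranks: 1.8→5, 3.2→4, 3.5→3, 4.6→1, 3.5→3
Rank sum = 5 + 4 + 3 + 1 + 3 = 16

16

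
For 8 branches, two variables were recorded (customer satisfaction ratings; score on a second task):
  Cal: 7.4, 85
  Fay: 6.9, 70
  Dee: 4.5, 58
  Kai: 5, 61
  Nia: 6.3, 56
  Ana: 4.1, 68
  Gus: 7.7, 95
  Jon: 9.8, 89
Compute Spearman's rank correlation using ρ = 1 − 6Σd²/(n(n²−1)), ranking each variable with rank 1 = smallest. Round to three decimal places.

0.762

Ranks of variable 1: 6, 5, 2, 3, 4, 1, 7, 8
Ranks of variable 2: 6, 5, 2, 3, 1, 4, 8, 7
d = r₁ − r₂: 0, 0, 0, 0, 3, -3, -1, 1
d²: 0, 0, 0, 0, 9, 9, 1, 1; Σd² = 20
ρ = 1 − 6·20/(8·63) = 1 − 120/504 = 0.762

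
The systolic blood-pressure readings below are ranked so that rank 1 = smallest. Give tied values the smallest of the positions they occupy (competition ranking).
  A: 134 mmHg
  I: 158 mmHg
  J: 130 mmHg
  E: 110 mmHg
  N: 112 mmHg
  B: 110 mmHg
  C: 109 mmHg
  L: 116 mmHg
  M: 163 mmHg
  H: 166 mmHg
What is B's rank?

2

Sorted (ascending): 109, 110, 110, 112, 116, 130, 134, 158, 163, 166
The 2 values of 110 occupy positions 2–3 → each gets rank 2.
B has value 110 mmHg → rank 2.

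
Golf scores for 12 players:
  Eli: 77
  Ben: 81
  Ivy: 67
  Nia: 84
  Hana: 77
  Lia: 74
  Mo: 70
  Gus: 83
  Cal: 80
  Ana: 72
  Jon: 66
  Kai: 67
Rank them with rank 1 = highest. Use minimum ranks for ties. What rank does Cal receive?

4

Sorted (descending): 84, 83, 81, 80, 77, 77, 74, 72, 70, 67, 67, 66
The 2 values of 77 occupy positions 5–6 → each gets rank 5.
The 2 values of 67 occupy positions 10–11 → each gets rank 10.
Cal has value 80 → rank 4.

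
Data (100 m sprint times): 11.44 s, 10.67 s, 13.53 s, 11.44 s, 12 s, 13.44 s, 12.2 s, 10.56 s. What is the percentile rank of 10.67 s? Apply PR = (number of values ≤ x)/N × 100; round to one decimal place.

25.0

N = 8.
Strictly below 10.67: 1. Equal to 10.67: 1.
PR = 2/8 × 100 = 25.0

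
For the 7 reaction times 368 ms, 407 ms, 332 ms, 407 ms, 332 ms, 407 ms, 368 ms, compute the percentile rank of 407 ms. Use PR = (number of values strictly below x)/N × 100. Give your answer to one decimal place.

N = 7.
Strictly below 407: 4. Equal to 407: 3.
PR = 4/7 × 100 = 57.1

57.1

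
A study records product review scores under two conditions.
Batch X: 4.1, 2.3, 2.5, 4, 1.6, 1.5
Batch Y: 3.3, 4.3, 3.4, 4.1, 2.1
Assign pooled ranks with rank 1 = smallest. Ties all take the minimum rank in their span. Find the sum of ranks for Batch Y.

Sorted (ascending): 1.5, 1.6, 2.1, 2.3, 2.5, 3.3, 3.4, 4, 4.1, 4.1, 4.3
The 2 values of 4.1 occupy positions 9–10 → each gets rank 9.
Batch Y values → pooled ranks: 3.3→6, 4.3→11, 3.4→7, 4.1→9, 2.1→3
Rank sum = 6 + 11 + 7 + 9 + 3 = 36

36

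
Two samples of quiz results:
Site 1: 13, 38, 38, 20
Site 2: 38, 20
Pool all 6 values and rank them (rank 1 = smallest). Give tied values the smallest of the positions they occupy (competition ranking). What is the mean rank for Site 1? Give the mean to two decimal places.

2.75

Sorted (ascending): 13, 20, 20, 38, 38, 38
The 2 values of 20 occupy positions 2–3 → each gets rank 2.
The 3 values of 38 occupy positions 4–6 → each gets rank 4.
Site 1 values → pooled ranks: 13→1, 38→4, 38→4, 20→2
Mean rank = (1 + 4 + 4 + 2) / 4 = 2.75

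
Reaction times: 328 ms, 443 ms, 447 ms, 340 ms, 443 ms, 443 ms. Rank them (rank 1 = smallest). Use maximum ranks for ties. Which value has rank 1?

Sorted (ascending): 328, 340, 443, 443, 443, 447
The 3 values of 443 occupy positions 3–5 → each gets rank 5.
Rank 1 → value 328.

328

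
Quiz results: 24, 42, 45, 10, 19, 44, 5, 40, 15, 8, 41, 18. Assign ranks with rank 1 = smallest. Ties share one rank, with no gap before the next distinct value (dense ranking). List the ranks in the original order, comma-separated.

7, 10, 12, 3, 6, 11, 1, 8, 4, 2, 9, 5

Sorted (ascending): 5, 8, 10, 15, 18, 19, 24, 40, 41, 42, 44, 45
No ties — each value takes its position as its rank.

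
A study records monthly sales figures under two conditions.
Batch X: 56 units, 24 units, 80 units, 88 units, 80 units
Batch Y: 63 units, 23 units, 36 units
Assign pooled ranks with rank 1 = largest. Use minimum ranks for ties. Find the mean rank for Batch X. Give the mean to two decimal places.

3.40

Sorted (descending): 88, 80, 80, 63, 56, 36, 24, 23
The 2 values of 80 occupy positions 2–3 → each gets rank 2.
Batch X values → pooled ranks: 56→5, 24→7, 80→2, 88→1, 80→2
Mean rank = (5 + 7 + 2 + 1 + 2) / 5 = 3.40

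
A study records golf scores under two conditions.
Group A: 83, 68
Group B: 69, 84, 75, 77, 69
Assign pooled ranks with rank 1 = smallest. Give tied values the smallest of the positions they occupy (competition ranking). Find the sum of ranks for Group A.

7

Sorted (ascending): 68, 69, 69, 75, 77, 83, 84
The 2 values of 69 occupy positions 2–3 → each gets rank 2.
Group A values → pooled ranks: 83→6, 68→1
Rank sum = 6 + 1 = 7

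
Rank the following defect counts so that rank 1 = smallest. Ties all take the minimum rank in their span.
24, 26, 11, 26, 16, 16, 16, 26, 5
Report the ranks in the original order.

Sorted (ascending): 5, 11, 16, 16, 16, 24, 26, 26, 26
The 3 values of 16 occupy positions 3–5 → each gets rank 3.
The 3 values of 26 occupy positions 7–9 → each gets rank 7.

6, 7, 2, 7, 3, 3, 3, 7, 1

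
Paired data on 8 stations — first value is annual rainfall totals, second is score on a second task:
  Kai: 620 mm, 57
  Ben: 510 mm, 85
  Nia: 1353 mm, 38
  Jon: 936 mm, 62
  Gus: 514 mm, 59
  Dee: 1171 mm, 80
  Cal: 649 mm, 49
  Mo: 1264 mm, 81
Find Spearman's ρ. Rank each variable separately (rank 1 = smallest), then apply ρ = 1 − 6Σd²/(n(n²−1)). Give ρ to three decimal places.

Ranks of variable 1: 3, 1, 8, 5, 2, 6, 4, 7
Ranks of variable 2: 3, 8, 1, 5, 4, 6, 2, 7
d = r₁ − r₂: 0, -7, 7, 0, -2, 0, 2, 0
d²: 0, 49, 49, 0, 4, 0, 4, 0; Σd² = 106
ρ = 1 − 6·106/(8·63) = 1 − 636/504 = -0.262

-0.262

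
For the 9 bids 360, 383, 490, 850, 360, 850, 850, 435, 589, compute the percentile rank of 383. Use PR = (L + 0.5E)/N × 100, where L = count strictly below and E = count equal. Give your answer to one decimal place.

N = 9.
Strictly below 383: 2. Equal to 383: 1.
PR = (2 + 0.5·1)/9 × 100 = 27.8

27.8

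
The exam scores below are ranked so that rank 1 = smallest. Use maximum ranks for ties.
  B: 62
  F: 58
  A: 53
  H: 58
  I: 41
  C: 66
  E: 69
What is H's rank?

4

Sorted (ascending): 41, 53, 58, 58, 62, 66, 69
The 2 values of 58 occupy positions 3–4 → each gets rank 4.
H has value 58 → rank 4.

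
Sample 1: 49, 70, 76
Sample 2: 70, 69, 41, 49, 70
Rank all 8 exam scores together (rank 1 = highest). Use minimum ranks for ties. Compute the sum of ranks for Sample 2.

Sorted (descending): 76, 70, 70, 70, 69, 49, 49, 41
The 3 values of 70 occupy positions 2–4 → each gets rank 2.
The 2 values of 49 occupy positions 6–7 → each gets rank 6.
Sample 2 values → pooled ranks: 70→2, 69→5, 41→8, 49→6, 70→2
Rank sum = 2 + 5 + 8 + 6 + 2 = 23

23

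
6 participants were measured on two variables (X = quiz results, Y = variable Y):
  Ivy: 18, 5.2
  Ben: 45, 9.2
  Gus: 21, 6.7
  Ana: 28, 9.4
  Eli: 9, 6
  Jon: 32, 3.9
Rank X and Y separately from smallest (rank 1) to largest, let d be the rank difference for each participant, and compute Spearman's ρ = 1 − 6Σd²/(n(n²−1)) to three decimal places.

Ranks of variable 1: 2, 6, 3, 4, 1, 5
Ranks of variable 2: 2, 5, 4, 6, 3, 1
d = r₁ − r₂: 0, 1, -1, -2, -2, 4
d²: 0, 1, 1, 4, 4, 16; Σd² = 26
ρ = 1 − 6·26/(6·35) = 1 − 156/210 = 0.257

0.257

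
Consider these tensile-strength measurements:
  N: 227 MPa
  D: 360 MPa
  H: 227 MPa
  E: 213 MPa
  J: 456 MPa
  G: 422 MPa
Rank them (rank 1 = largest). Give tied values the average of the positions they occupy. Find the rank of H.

Sorted (descending): 456, 422, 360, 227, 227, 213
The 2 values of 227 occupy positions 4–5 → average rank (4+5)/2 = 4.5.
H has value 227 MPa → rank 4.5.

4.5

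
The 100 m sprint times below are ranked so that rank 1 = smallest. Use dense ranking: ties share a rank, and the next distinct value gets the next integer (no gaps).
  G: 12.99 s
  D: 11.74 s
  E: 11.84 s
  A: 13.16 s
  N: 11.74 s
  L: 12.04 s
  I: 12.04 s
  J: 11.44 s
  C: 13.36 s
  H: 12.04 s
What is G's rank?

5

Sorted (ascending): 11.44, 11.74, 11.74, 11.84, 12.04, 12.04, 12.04, 12.99, 13.16, 13.36
The 2 values of 11.74 share dense rank 2.
The 3 values of 12.04 share dense rank 4.
Remaining distinct values take the next consecutive integers.
G has value 12.99 s → rank 5.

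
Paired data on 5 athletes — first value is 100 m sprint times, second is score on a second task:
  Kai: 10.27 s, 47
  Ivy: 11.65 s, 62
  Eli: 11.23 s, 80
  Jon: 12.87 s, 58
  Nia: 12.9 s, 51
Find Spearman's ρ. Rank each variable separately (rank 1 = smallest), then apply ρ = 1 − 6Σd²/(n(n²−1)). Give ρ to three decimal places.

0.000

Ranks of variable 1: 1, 3, 2, 4, 5
Ranks of variable 2: 1, 4, 5, 3, 2
d = r₁ − r₂: 0, -1, -3, 1, 3
d²: 0, 1, 9, 1, 9; Σd² = 20
ρ = 1 − 6·20/(5·24) = 1 − 120/120 = 0.000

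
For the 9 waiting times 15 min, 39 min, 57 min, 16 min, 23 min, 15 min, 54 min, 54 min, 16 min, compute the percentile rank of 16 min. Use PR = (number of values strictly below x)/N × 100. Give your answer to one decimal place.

22.2

N = 9.
Strictly below 16: 2. Equal to 16: 2.
PR = 2/9 × 100 = 22.2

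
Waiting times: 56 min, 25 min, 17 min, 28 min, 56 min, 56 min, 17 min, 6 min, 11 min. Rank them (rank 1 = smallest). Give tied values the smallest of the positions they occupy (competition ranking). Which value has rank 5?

25

Sorted (ascending): 6, 11, 17, 17, 25, 28, 56, 56, 56
The 2 values of 17 occupy positions 3–4 → each gets rank 3.
The 3 values of 56 occupy positions 7–9 → each gets rank 7.
Rank 5 → value 25.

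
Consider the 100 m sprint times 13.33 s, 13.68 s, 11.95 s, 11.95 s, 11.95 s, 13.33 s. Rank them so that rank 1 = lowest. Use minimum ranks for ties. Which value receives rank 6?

13.68

Sorted (ascending): 11.95, 11.95, 11.95, 13.33, 13.33, 13.68
The 3 values of 11.95 occupy positions 1–3 → each gets rank 1.
The 2 values of 13.33 occupy positions 4–5 → each gets rank 4.
Rank 6 → value 13.68.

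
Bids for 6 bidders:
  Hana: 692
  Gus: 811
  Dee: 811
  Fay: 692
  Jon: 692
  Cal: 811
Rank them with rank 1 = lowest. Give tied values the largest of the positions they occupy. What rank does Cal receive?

6

Sorted (ascending): 692, 692, 692, 811, 811, 811
The 3 values of 692 occupy positions 1–3 → each gets rank 3.
The 3 values of 811 occupy positions 4–6 → each gets rank 6.
Cal has value 811 → rank 6.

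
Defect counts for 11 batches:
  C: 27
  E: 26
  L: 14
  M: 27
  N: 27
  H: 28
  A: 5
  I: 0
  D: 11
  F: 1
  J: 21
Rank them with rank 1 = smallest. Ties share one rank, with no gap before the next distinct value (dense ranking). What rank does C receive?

Sorted (ascending): 0, 1, 5, 11, 14, 21, 26, 27, 27, 27, 28
The 3 values of 27 share dense rank 8.
Remaining distinct values take the next consecutive integers.
C has value 27 → rank 8.

8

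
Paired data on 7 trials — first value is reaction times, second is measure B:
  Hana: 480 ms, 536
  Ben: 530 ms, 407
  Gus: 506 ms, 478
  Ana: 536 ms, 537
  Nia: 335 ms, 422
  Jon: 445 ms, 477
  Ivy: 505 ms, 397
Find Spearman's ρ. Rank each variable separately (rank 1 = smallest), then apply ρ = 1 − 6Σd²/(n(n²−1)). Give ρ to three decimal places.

Ranks of variable 1: 3, 6, 5, 7, 1, 2, 4
Ranks of variable 2: 6, 2, 5, 7, 3, 4, 1
d = r₁ − r₂: -3, 4, 0, 0, -2, -2, 3
d²: 9, 16, 0, 0, 4, 4, 9; Σd² = 42
ρ = 1 − 6·42/(7·48) = 1 − 252/336 = 0.250

0.250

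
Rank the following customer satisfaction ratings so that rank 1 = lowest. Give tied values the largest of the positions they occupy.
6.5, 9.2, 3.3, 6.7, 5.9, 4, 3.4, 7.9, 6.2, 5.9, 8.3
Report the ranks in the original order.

Sorted (ascending): 3.3, 3.4, 4, 5.9, 5.9, 6.2, 6.5, 6.7, 7.9, 8.3, 9.2
The 2 values of 5.9 occupy positions 4–5 → each gets rank 5.

7, 11, 1, 8, 5, 3, 2, 9, 6, 5, 10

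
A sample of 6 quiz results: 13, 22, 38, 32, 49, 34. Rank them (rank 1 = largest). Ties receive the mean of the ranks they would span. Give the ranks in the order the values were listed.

6, 5, 2, 4, 1, 3

Sorted (descending): 49, 38, 34, 32, 22, 13
No ties — each value takes its position as its rank.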